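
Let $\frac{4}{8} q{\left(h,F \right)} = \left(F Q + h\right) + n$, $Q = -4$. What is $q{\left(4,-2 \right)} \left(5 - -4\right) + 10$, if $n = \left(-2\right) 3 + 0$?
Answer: $118$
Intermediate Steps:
$n = -6$ ($n = -6 + 0 = -6$)
$q{\left(h,F \right)} = -12 - 8 F + 2 h$ ($q{\left(h,F \right)} = 2 \left(\left(F \left(-4\right) + h\right) - 6\right) = 2 \left(\left(- 4 F + h\right) - 6\right) = 2 \left(\left(h - 4 F\right) - 6\right) = 2 \left(-6 + h - 4 F\right) = -12 - 8 F + 2 h$)
$q{\left(4,-2 \right)} \left(5 - -4\right) + 10 = \left(-12 - -16 + 2 \cdot 4\right) \left(5 - -4\right) + 10 = \left(-12 + 16 + 8\right) \left(5 + 4\right) + 10 = 12 \cdot 9 + 10 = 108 + 10 = 118$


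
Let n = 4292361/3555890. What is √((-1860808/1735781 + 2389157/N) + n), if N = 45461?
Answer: √145248491576387681848514179565990/1660334254724210 ≈ 7.2587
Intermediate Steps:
n = 4292361/3555890 (n = 4292361*(1/3555890) = 4292361/3555890 ≈ 1.2071)
√((-1860808/1735781 + 2389157/N) + n) = √((-1860808/1735781 + 2389157/45461) + 4292361/3555890) = √(4062459134129/78910340041 + 4292361/3555890) = √(1137259190503592047/21584345311414730) = √145248491576387681848514179565990/1660334254724210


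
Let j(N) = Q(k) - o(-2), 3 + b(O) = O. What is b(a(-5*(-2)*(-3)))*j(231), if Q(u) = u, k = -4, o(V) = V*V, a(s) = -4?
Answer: 56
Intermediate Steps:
o(V) = V²
b(O) = -3 + O
j(N) = -8 (j(N) = -4 - 1*(-2)² = -4 - 1*4 = -4 - 4 = -8)
b(a(-5*(-2)*(-3)))*j(231) = (-3 - 4)*(-8) = -7*(-8) = 56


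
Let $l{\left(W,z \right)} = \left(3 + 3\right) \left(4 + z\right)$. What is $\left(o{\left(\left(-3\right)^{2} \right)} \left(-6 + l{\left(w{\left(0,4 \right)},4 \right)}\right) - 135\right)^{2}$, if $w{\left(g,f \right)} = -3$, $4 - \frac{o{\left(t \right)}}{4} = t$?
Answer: $950625$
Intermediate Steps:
$o{\left(t \right)} = 16 - 4 t$
$l{\left(W,z \right)} = 24 + 6 z$ ($l{\left(W,z \right)} = 6 \left(4 + z\right) = 24 + 6 z$)
$\left(o{\left(\left(-3\right)^{2} \right)} \left(-6 + l{\left(w{\left(0,4 \right)},4 \right)}\right) - 135\right)^{2} = \left(\left(16 - 4 \left(-3\right)^{2}\right) \left(-6 + \left(24 + 6 \cdot 4\right)\right) - 135\right)^{2} = \left(\left(16 - 36\right) \left(-6 + \left(24 + 24\right)\right) - 135\right)^{2} = \left(\left(16 - 36\right) \left(-6 + 48\right) - 135\right)^{2} = \left(\left(-20\right) 42 - 135\right)^{2} = \left(-840 - 135\right)^{2} = \left(-975\right)^{2} = 950625$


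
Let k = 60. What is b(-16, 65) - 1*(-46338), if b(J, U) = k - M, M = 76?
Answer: 46322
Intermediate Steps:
b(J, U) = -16 (b(J, U) = 60 - 1*76 = 60 - 76 = -16)
b(-16, 65) - 1*(-46338) = -16 - 1*(-46338) = -16 + 46338 = 46322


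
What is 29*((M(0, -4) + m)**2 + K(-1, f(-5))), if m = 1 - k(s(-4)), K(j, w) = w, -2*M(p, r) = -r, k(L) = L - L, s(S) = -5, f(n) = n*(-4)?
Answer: 609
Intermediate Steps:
f(n) = -4*n
k(L) = 0
M(p, r) = r/2 (M(p, r) = -(-1)*r/2 = r/2)
m = 1 (m = 1 - 1*0 = 1 + 0 = 1)
29*((M(0, -4) + m)**2 + K(-1, f(-5))) = 29*(((1/2)*(-4) + 1)**2 - 4*(-5)) = 29*((-2 + 1)**2 + 20) = 29*((-1)**2 + 20) = 29*(1 + 20) = 29*21 = 609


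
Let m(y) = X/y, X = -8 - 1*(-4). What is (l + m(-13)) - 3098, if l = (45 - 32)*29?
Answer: -35369/13 ≈ -2720.7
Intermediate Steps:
X = -4 (X = -8 + 4 = -4)
m(y) = -4/y
l = 377 (l = 13*29 = 377)
(l + m(-13)) - 3098 = (377 - 4/(-13)) - 3098 = (377 - 4*(-1/13)) - 3098 = (377 + 4/13) - 3098 = 4905/13 - 3098 = -35369/13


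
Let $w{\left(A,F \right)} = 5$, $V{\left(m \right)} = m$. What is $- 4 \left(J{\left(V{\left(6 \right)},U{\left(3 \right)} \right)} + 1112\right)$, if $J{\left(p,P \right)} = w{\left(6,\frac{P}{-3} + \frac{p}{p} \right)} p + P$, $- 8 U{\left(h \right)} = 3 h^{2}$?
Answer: $- \frac{9109}{2} \approx -4554.5$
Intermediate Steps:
$U{\left(h \right)} = - \frac{3 h^{2}}{8}$
$J{\left(p,P \right)} = P + 5 p$ ($J{\left(p,P \right)} = 5 p + P = P + 5 p$)
$- 4 \left(J{\left(V{\left(6 \right)},U{\left(3 \right)} \right)} + 1112\right) = - 4 \left(\left(- \frac{3 \cdot 3^{2}}{8} + 5 \cdot 6\right) + 1112\right) = - 4 \left(\left(\left(- \frac{3}{8}\right) 9 + 30\right) + 1112\right) = - 4 \left(\left(- \frac{27}{8} + 30\right) + 1112\right) = - 4 \left(\frac{213}{8} + 1112\right) = \left(-4\right) \frac{9109}{8} = - \frac{9109}{2}$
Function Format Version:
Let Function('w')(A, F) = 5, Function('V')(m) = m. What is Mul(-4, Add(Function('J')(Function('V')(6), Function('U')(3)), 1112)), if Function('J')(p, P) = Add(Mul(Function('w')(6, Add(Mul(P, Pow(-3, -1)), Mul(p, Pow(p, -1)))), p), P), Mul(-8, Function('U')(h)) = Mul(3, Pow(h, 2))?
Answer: Rational(-9109, 2) ≈ -4554.5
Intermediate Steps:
Function('U')(h) = Mul(Rational(-3, 8), Pow(h, 2)) (Function('U')(h) = Mul(Rational(-1, 8), Mul(3, Pow(h, 2))) = Mul(Rational(-3, 8), Pow(h, 2)))
Function('J')(p, P) = Add(P, Mul(5, p)) (Function('J')(p, P) = Add(Mul(5, p), P) = Add(P, Mul(5, p)))
Mul(-4, Add(Function('J')(Function('V')(6), Function('U')(3)), 1112)) = Mul(-4, Add(Add(Mul(Rational(-3, 8), Pow(3, 2)), Mul(5, 6)), 1112)) = Mul(-4, Add(Add(Mul(Rational(-3, 8), 9), 30), 1112)) = Mul(-4, Add(Add(Rational(-27, 8), 30), 1112)) = Mul(-4, Add(Rational(213, 8), 1112)) = Mul(-4, Rational(9109, 8)) = Rational(-9109, 2)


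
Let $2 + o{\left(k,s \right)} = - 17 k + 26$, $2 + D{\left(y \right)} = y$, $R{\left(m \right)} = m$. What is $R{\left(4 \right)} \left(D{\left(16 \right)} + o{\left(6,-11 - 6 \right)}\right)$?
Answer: $-256$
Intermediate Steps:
$D{\left(y \right)} = -2 + y$
$o{\left(k,s \right)} = 24 - 17 k$ ($o{\left(k,s \right)} = -2 - \left(-26 + 17 k\right) = 24 - 17 k$)
$R{\left(4 \right)} \left(D{\left(16 \right)} + o{\left(6,-11 - 6 \right)}\right) = 4 \left(\left(-2 + 16\right) + \left(24 - 102\right)\right) = 4 \left(14 + \left(24 - 102\right)\right) = 4 \left(14 - 78\right) = 4 \left(-64\right) = -256$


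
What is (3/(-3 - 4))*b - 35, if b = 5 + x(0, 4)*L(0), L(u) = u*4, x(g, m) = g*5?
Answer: -260/7 ≈ -37.143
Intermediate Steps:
x(g, m) = 5*g
L(u) = 4*u
b = 5 (b = 5 + (5*0)*(4*0) = 5 + 0*0 = 5 + 0 = 5)
(3/(-3 - 4))*b - 35 = (3/(-3 - 4))*5 - 35 = (3/(-7))*5 - 35 = -1/7*3*5 - 35 = -3/7*5 - 35 = -15/7 - 35 = -260/7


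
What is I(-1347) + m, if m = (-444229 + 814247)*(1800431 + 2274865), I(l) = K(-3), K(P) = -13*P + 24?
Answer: 1507932875391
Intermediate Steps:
K(P) = 24 - 13*P
I(l) = 63 (I(l) = 24 - 13*(-3) = 24 + 39 = 63)
m = 1507932875328 (m = 370018*4075296 = 1507932875328)
I(-1347) + m = 63 + 1507932875328 = 1507932875391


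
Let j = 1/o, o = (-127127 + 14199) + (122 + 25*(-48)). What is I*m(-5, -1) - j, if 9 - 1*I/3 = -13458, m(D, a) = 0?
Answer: 1/114006 ≈ 8.7715e-6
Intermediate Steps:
o = -114006 (o = -112928 + (122 - 1200) = -112928 - 1078 = -114006)
I = 40401 (I = 27 - 3*(-13458) = 27 + 40374 = 40401)
j = -1/114006 (j = 1/(-114006) = -1/114006 ≈ -8.7715e-6)
I*m(-5, -1) - j = 40401*0 - 1*(-1/114006) = 0 + 1/114006 = 1/114006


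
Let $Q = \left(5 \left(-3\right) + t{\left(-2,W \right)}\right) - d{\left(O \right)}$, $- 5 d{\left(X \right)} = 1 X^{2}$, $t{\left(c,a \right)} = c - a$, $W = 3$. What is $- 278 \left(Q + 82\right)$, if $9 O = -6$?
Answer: $- \frac{776732}{45} \approx -17261.0$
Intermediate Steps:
$O = - \frac{2}{3}$ ($O = \frac{1}{9} \left(-6\right) = - \frac{2}{3} \approx -0.66667$)
$d{\left(X \right)} = - \frac{X^{2}}{5}$ ($d{\left(X \right)} = - \frac{1 X^{2}}{5} = - \frac{X^{2}}{5}$)
$Q = - \frac{896}{45}$ ($Q = \left(5 \left(-3\right) - 5\right) - - \frac{\left(- \frac{2}{3}\right)^{2}}{5} = \left(-15 - 5\right) - \left(- \frac{1}{5}\right) \frac{4}{9} = \left(-15 - 5\right) - - \frac{4}{45} = -20 + \frac{4}{45} = - \frac{896}{45} \approx -19.911$)
$- 278 \left(Q + 82\right) = - 278 \left(- \frac{896}{45} + 82\right) = \left(-278\right) \frac{2794}{45} = - \frac{776732}{45}$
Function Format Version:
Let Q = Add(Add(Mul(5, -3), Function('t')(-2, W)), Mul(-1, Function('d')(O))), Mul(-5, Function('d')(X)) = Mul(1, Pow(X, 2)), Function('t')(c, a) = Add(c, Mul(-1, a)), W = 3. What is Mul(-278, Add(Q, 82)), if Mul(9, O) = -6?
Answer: Rational(-776732, 45) ≈ -17261.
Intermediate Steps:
O = Rational(-2, 3) (O = Mul(Rational(1, 9), -6) = Rational(-2, 3) ≈ -0.66667)
Function('d')(X) = Mul(Rational(-1, 5), Pow(X, 2)) (Function('d')(X) = Mul(Rational(-1, 5), Mul(1, Pow(X, 2))) = Mul(Rational(-1, 5), Pow(X, 2)))
Q = Rational(-896, 45) (Q = Add(Add(Mul(5, -3), Add(-2, Mul(-1, 3))), Mul(-1, Mul(Rational(-1, 5), Pow(Rational(-2, 3), 2)))) = Add(Add(-15, Add(-2, -3)), Mul(-1, Mul(Rational(-1, 5), Rational(4, 9)))) = Add(Add(-15, -5), Mul(-1, Rational(-4, 45))) = Add(-20, Rational(4, 45)) = Rational(-896, 45) ≈ -19.911)
Mul(-278, Add(Q, 82)) = Mul(-278, Add(Rational(-896, 45), 82)) = Mul(-278, Rational(2794, 45)) = Rational(-776732, 45)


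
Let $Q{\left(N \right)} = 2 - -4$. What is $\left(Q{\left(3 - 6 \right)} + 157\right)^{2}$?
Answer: $26569$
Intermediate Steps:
$Q{\left(N \right)} = 6$ ($Q{\left(N \right)} = 2 + 4 = 6$)
$\left(Q{\left(3 - 6 \right)} + 157\right)^{2} = \left(6 + 157\right)^{2} = 163^{2} = 26569$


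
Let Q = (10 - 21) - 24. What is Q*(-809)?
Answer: 28315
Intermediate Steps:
Q = -35 (Q = -11 - 24 = -35)
Q*(-809) = -35*(-809) = 28315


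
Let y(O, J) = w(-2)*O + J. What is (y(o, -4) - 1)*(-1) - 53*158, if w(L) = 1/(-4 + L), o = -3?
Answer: -16739/2 ≈ -8369.5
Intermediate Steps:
y(O, J) = J - O/6 (y(O, J) = O/(-4 - 2) + J = O/(-6) + J = -O/6 + J = J - O/6)
(y(o, -4) - 1)*(-1) - 53*158 = ((-4 - ⅙*(-3)) - 1)*(-1) - 53*158 = ((-4 + ½) - 1)*(-1) - 8374 = (-7/2 - 1)*(-1) - 8374 = -9/2*(-1) - 8374 = 9/2 - 8374 = -16739/2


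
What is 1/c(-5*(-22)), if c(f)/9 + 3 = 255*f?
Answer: 1/252423 ≈ 3.9616e-6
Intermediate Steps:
c(f) = -27 + 2295*f (c(f) = -27 + 9*(255*f) = -27 + 2295*f)
1/c(-5*(-22)) = 1/(-27 + 2295*(-5*(-22))) = 1/(-27 + 2295*110) = 1/(-27 + 252450) = 1/252423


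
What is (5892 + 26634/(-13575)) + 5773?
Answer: 52775247/4525 ≈ 11663.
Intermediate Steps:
(5892 + 26634/(-13575)) + 5773 = (5892 + 26634*(-1/13575)) + 5773 = (5892 - 8878/4525) + 5773 = 26652422/4525 + 5773 = 52775247/4525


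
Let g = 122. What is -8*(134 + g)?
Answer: -2048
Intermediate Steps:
-8*(134 + g) = -8*(134 + 122) = -8*256 = -2048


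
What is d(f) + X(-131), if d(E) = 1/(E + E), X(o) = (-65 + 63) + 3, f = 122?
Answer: 245/244 ≈ 1.0041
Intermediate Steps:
X(o) = 1 (X(o) = -2 + 3 = 1)
d(E) = 1/(2*E)
d(f) + X(-131) = (½)/122 + 1 = (½)*(1/122) + 1 = 1/244 + 1 = 245/244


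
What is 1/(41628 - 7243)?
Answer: 1/34385 ≈ 2.9082e-5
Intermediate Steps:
1/(41628 - 7243) = 1/34385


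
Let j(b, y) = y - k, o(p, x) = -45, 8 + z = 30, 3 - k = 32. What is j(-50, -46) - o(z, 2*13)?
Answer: 28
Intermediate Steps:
k = -29 (k = 3 - 1*32 = 3 - 32 = -29)
z = 22 (z = -8 + 30 = 22)
j(b, y) = 29 + y (j(b, y) = y - 1*(-29) = y + 29 = 29 + y)
j(-50, -46) - o(z, 2*13) = (29 - 46) - 1*(-45) = -17 + 45 = 28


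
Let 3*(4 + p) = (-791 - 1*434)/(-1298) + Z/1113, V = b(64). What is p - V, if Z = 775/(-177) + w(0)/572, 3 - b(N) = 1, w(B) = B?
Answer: -73939171/13002066 ≈ -5.6867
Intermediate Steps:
b(N) = 2 (b(N) = 3 - 1*1 = 3 - 1 = 2)
V = 2
Z = -775/177 (Z = 775/(-177) + 0/572 = 775*(-1/177) + 0*(1/572) = -775/177 + 0 = -775/177 ≈ -4.3785)
p = -47935039/13002066 (p = -4 + ((-791 - 1*434)/(-1298) - 775/177/1113)/3 = -4 + ((-791 - 434)*(-1/1298) - 775/177*1/1113)/3 = -4 + (-1225*(-1/1298) - 775/197001)/3 = -4 + (1225/1298 - 775/197001)/3 = -4 + (⅓)*(4073225/4334022) = -4 + 4073225/13002066 = -47935039/13002066 ≈ -3.6867)
p - V = -47935039/13002066 - 1*2 = -47935039/13002066 - 2 = -73939171/13002066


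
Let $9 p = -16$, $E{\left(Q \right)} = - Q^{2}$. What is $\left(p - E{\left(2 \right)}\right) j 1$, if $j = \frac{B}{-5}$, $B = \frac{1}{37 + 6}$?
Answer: $- \frac{4}{387} \approx -0.010336$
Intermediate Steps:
$B = \frac{1}{43} \approx 0.023256$
$p = - \frac{16}{9}$ ($p = \frac{1}{9} \left(-16\right) = - \frac{16}{9} \approx -1.7778$)
$j = - \frac{1}{215}$ ($j = \frac{1}{43 \left(-5\right)} = \frac{1}{43} \left(- \frac{1}{5}\right) = - \frac{1}{215} \approx -0.0046512$)
$\left(p - E{\left(2 \right)}\right) j 1 = \left(- \frac{16}{9} - - 2^{2}\right) \left(- \frac{1}{215}\right) 1 = \left(- \frac{16}{9} - \left(-1\right) 4\right) \left(- \frac{1}{215}\right) 1 = \left(- \frac{16}{9} - -4\right) \left(- \frac{1}{215}\right) 1 = \left(- \frac{16}{9} + 4\right) \left(- \frac{1}{215}\right) 1 = \frac{20}{9} \left(- \frac{1}{215}\right) 1 = \left(- \frac{4}{387}\right) 1 = - \frac{4}{387}$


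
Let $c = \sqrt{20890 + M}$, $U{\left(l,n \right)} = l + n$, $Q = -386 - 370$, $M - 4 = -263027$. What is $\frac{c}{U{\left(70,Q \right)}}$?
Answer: $- \frac{i \sqrt{242133}}{686} \approx - 0.7173 i$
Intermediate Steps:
$M = -263023$ ($M = 4 - 263027 = -263023$)
$Q = -756$
$c = i \sqrt{242133}$ ($c = \sqrt{20890 - 263023} = \sqrt{-242133} = i \sqrt{242133} \approx 492.07 i$)
$\frac{c}{U{\left(70,Q \right)}} = \frac{i \sqrt{242133}}{70 - 756} = \frac{i \sqrt{242133}}{-686} = i \sqrt{242133} \left(- \frac{1}{686}\right) = - \frac{i \sqrt{242133}}{686}$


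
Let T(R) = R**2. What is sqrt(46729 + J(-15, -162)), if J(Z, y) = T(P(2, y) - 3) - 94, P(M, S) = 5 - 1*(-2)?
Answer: sqrt(46651) ≈ 215.99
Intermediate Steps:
P(M, S) = 7 (P(M, S) = 5 + 2 = 7)
J(Z, y) = -78 (J(Z, y) = (7 - 3)**2 - 94 = 4**2 - 94 = 16 - 94 = -78)
sqrt(46729 + J(-15, -162)) = sqrt(46729 - 78) = sqrt(46651)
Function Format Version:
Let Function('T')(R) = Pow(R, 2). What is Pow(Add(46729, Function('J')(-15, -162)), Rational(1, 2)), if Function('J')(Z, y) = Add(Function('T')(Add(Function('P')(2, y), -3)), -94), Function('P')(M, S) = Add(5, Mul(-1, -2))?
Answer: Pow(46651, Rational(1, 2)) ≈ 215.99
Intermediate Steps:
Function('P')(M, S) = 7 (Function('P')(M, S) = Add(5, 2) = 7)
Function('J')(Z, y) = -78 (Function('J')(Z, y) = Add(Pow(Add(7, -3), 2), -94) = Add(Pow(4, 2), -94) = Add(16, -94) = -78)
Pow(Add(46729, Function('J')(-15, -162)), Rational(1, 2)) = Pow(Add(46729, -78), Rational(1, 2)) = Pow(46651, Rational(1, 2))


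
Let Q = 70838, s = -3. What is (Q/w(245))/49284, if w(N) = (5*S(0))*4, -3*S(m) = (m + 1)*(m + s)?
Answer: 35419/492840 ≈ 0.071867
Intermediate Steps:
S(m) = -(1 + m)*(-3 + m)/3 (S(m) = -(m + 1)*(m - 3)/3 = -(1 + m)*(-3 + m)/3)
w(N) = 20 (w(N) = (5*(1 - ⅓*0² + (⅔)*0))*4 = (5*(1 - ⅓*0 + 0))*4 = (5*(1 + 0 + 0))*4 = (5*1)*4 = 5*4 = 20)
(Q/w(245))/49284 = (70838/20)/49284 = (70838*(1/20))*(1/49284) = (35419/10)*(1/49284) = 35419/492840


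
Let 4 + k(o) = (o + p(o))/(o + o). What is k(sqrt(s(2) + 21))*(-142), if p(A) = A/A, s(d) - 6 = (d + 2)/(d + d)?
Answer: 497 - 71*sqrt(7)/14 ≈ 483.58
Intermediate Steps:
s(d) = 6 + (2 + d)/(2*d) (s(d) = 6 + (d + 2)/(d + d) = 6 + (2 + d)/((2*d)) = 6 + (2 + d)*(1/(2*d)) = 6 + (2 + d)/(2*d))
p(A) = 1
k(o) = -4 + (1 + o)/(2*o) (k(o) = -4 + (o + 1)/(o + o) = -4 + (1 + o)/((2*o)) = -4 + (1 + o)*(1/(2*o)) = -4 + (1 + o)/(2*o))
k(sqrt(s(2) + 21))*(-142) = ((1 - 7*sqrt((13/2 + 1/2) + 21))/(2*(sqrt((13/2 + 1/2) + 21))))*(-142) = ((1 - 7*sqrt(7 + 21))/(2*(sqrt(7 + 21))))*(-142) = ((1 - 14*sqrt(7))/(2*(sqrt(28))))*(-142) = ((1 - 14*sqrt(7))/(2*((2*sqrt(7)))))*(-142) = ((sqrt(7)/14)*(1 - 14*sqrt(7))/2)*(-142) = (sqrt(7)*(1 - 14*sqrt(7))/28)*(-142) = -71*sqrt(7)*(1 - 14*sqrt(7))/14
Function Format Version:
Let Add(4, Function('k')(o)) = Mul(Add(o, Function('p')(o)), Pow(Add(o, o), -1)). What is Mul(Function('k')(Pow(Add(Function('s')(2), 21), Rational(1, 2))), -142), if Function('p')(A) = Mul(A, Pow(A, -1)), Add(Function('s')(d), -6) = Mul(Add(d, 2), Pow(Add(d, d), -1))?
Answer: Add(497, Mul(Rational(-71, 14), Pow(7, Rational(1, 2)))) ≈ 483.58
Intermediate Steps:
Function('s')(d) = Add(6, Mul(Rational(1, 2), Pow(d, -1), Add(2, d))) (Function('s')(d) = Add(6, Mul(Add(d, 2), Pow(Add(d, d), -1))) = Add(6, Mul(Add(2, d), Pow(Mul(2, d), -1))) = Add(6, Mul(Add(2, d), Mul(Rational(1, 2), Pow(d, -1)))) = Add(6, Mul(Rational(1, 2), Pow(d, -1), Add(2, d))))
Function('p')(A) = 1
Function('k')(o) = Add(-4, Mul(Rational(1, 2), Pow(o, -1), Add(1, o))) (Function('k')(o) = Add(-4, Mul(Add(o, 1), Pow(Add(o, o), -1))) = Add(-4, Mul(Add(1, o), Pow(Mul(2, o), -1))) = Add(-4, Mul(Add(1, o), Mul(Rational(1, 2), Pow(o, -1)))) = Add(-4, Mul(Rational(1, 2), Pow(o, -1), Add(1, o))))
Mul(Function('k')(Pow(Add(Function('s')(2), 21), Rational(1, 2))), -142) = Mul(Mul(Rational(1, 2), Pow(Pow(Add(Add(Rational(13, 2), Pow(2, -1)), 21), Rational(1, 2)), -1), Add(1, Mul(-7, Pow(Add(Add(Rational(13, 2), Pow(2, -1)), 21), Rational(1, 2))))), -142) = Mul(Mul(Rational(1, 2), Pow(Pow(Add(Add(Rational(13, 2), Rational(1, 2)), 21), Rational(1, 2)), -1), Add(1, Mul(-7, Pow(Add(Add(Rational(13, 2), Rational(1, 2)), 21), Rational(1, 2))))), -142) = Mul(Mul(Rational(1, 2), Pow(Pow(Add(7, 21), Rational(1, 2)), -1), Add(1, Mul(-7, Pow(Add(7, 21), Rational(1, 2))))), -142) = Mul(Mul(Rational(1, 2), Pow(Pow(28, Rational(1, 2)), -1), Add(1, Mul(-7, Pow(28, Rational(1, 2))))), -142) = Mul(Mul(Rational(1, 2), Pow(Mul(2, Pow(7, Rational(1, 2))), -1), Add(1, Mul(-7, Mul(2, Pow(7, Rational(1, 2)))))), -142) = Mul(Mul(Rational(1, 2), Mul(Rational(1, 14), Pow(7, Rational(1, 2))), Add(1, Mul(-14, Pow(7, Rational(1, 2))))), -142) = Mul(Mul(Rational(1, 28), Pow(7, Rational(1, 2)), Add(1, Mul(-14, Pow(7, Rational(1, 2))))), -142) = Mul(Rational(-71, 14), Pow(7, Rational(1, 2)), Add(1, Mul(-14, Pow(7, Rational(1, 2)))))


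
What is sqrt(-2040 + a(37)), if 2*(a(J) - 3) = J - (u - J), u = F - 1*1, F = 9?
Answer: 2*I*sqrt(501) ≈ 44.766*I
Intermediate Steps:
u = 8 (u = 9 - 1*1 = 9 - 1 = 8)
a(J) = -1 + J (a(J) = 3 + (J - (8 - J))/2 = 3 + (J + (-8 + J))/2 = 3 + (-8 + 2*J)/2 = 3 + (-4 + J) = -1 + J)
sqrt(-2040 + a(37)) = sqrt(-2040 + (-1 + 37)) = sqrt(-2040 + 36) = sqrt(-2004) = 2*I*sqrt(501)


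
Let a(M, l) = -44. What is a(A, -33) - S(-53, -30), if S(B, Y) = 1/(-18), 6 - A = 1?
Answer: -791/18 ≈ -43.944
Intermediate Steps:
A = 5 (A = 6 - 1*1 = 6 - 1 = 5)
S(B, Y) = -1/18
a(A, -33) - S(-53, -30) = -44 - 1*(-1/18) = -44 + 1/18 = -791/18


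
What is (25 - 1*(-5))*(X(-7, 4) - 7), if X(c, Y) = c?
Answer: -420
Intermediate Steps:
(25 - 1*(-5))*(X(-7, 4) - 7) = (25 - 1*(-5))*(-7 - 7) = (25 + 5)*(-14) = 30*(-14) = -420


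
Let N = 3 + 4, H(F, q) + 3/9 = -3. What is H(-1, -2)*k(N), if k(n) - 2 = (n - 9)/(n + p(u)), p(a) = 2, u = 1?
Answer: -160/27 ≈ -5.9259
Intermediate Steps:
H(F, q) = -10/3 (H(F, q) = -⅓ - 3 = -10/3)
N = 7
k(n) = 2 + (-9 + n)/(2 + n) (k(n) = 2 + (n - 9)/(n + 2) = 2 + (-9 + n)/(2 + n))
H(-1, -2)*k(N) = -10*(-5 + 3*7)/(3*(2 + 7)) = -10*(-5 + 21)/(3*9) = -10*16/27 = -10/3*16/9 = -160/27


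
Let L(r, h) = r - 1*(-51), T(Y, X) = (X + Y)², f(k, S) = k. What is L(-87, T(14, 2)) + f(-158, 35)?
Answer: -194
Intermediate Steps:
L(r, h) = 51 + r (L(r, h) = r + 51 = 51 + r)
L(-87, T(14, 2)) + f(-158, 35) = (51 - 87) - 158 = -36 - 158 = -194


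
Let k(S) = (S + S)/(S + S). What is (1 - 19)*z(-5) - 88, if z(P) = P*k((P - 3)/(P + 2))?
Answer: 2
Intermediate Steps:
k(S) = 1 (k(S) = (2*S)/((2*S)) = (2*S)*(1/(2*S)) = 1)
z(P) = P (z(P) = P*1 = P)
(1 - 19)*z(-5) - 88 = (1 - 19)*(-5) - 88 = -18*(-5) - 88 = 90 - 88 = 2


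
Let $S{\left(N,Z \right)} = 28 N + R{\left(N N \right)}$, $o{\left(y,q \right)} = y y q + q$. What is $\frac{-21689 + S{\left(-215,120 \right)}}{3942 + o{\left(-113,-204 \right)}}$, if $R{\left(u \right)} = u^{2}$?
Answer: $- \frac{356120486}{433523} \approx -821.46$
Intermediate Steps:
$o{\left(y,q \right)} = q + q y^{2}$ ($o{\left(y,q \right)} = y^{2} q + q = q y^{2} + q = q + q y^{2}$)
$S{\left(N,Z \right)} = N^{4} + 28 N$ ($S{\left(N,Z \right)} = 28 N + \left(N N\right)^{2} = 28 N + \left(N^{2}\right)^{2} = 28 N + N^{4} = N^{4} + 28 N$)
$\frac{-21689 + S{\left(-215,120 \right)}}{3942 + o{\left(-113,-204 \right)}} = \frac{-21689 - 215 \left(28 + \left(-215\right)^{3}\right)}{3942 - 204 \left(1 + \left(-113\right)^{2}\right)} = \frac{-21689 - 215 \left(28 - 9938375\right)}{3942 - 204 \left(1 + 12769\right)} = \frac{-21689 - -2136744605}{3942 - 2605080} = \frac{-21689 + 2136744605}{3942 - 2605080} = \frac{2136722916}{-2601138} = 2136722916 \left(- \frac{1}{2601138}\right) = - \frac{356120486}{433523}$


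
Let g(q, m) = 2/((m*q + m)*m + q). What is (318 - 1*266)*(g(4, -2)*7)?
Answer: 91/3 ≈ 30.333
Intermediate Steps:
g(q, m) = 2/(q + m*(m + m*q)) (g(q, m) = 2/((m + m*q)*m + q) = 2/(m*(m + m*q) + q) = 2/(q + m*(m + m*q)))
(318 - 1*266)*(g(4, -2)*7) = (318 - 1*266)*((2/(4 + (-2)**2 + 4*(-2)**2))*7) = (318 - 266)*((2/(4 + 4 + 4*4))*7) = 52*((2/(4 + 4 + 16))*7) = 52*((2/24)*7) = 52*((2*(1/24))*7) = 52*((1/12)*7) = 52*(7/12) = 91/3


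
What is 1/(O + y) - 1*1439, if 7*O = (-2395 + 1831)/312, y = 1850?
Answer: -484443485/336653 ≈ -1439.0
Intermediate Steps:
O = -47/182 (O = ((-2395 + 1831)/312)/7 = (-564*1/312)/7 = (⅐)*(-47/26) = -47/182 ≈ -0.25824)
1/(O + y) - 1*1439 = 1/(-47/182 + 1850) - 1*1439 = 1/(336653/182) - 1439 = 182/336653 - 1439 = -484443485/336653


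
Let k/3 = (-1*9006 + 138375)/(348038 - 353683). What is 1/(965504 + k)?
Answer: 5645/5449881973 ≈ 1.0358e-6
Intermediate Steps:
k = -388107/5645 (k = 3*((-1*9006 + 138375)/(348038 - 353683)) = 3*((-9006 + 138375)/(-5645)) = 3*(129369*(-1/5645)) = 3*(-129369/5645) = -388107/5645 ≈ -68.752)
1/(965504 + k) = 1/(965504 - 388107/5645) = 1/(5449881973/5645) = 5645/5449881973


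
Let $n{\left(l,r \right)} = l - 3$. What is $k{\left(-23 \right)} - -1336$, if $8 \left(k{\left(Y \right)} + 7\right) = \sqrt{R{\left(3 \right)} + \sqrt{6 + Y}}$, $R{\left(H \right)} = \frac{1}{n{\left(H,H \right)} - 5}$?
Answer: $1329 + \frac{\sqrt{-5 + 25 i \sqrt{17}}}{40} \approx 1329.2 + 0.18388 i$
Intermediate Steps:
$n{\left(l,r \right)} = -3 + l$
$R{\left(H \right)} = \frac{1}{-8 + H}$ ($R{\left(H \right)} = \frac{1}{\left(-3 + H\right) - 5} = \frac{1}{-8 + H}$)
$k{\left(Y \right)} = -7 + \frac{\sqrt{- \frac{1}{5} + \sqrt{6 + Y}}}{8}$ ($k{\left(Y \right)} = -7 + \frac{\sqrt{\frac{1}{-8 + 3} + \sqrt{6 + Y}}}{8} = -7 + \frac{\sqrt{\frac{1}{-5} + \sqrt{6 + Y}}}{8} = -7 + \frac{\sqrt{- \frac{1}{5} + \sqrt{6 + Y}}}{8}$)
$k{\left(-23 \right)} - -1336 = \left(-7 + \frac{\sqrt{-5 + 25 \sqrt{6 - 23}}}{40}\right) - -1336 = \left(-7 + \frac{\sqrt{-5 + 25 \sqrt{-17}}}{40}\right) + 1336 = \left(-7 + \frac{\sqrt{-5 + 25 i \sqrt{17}}}{40}\right) + 1336 = 1329 + \frac{\sqrt{-5 + 25 i \sqrt{17}}}{40}$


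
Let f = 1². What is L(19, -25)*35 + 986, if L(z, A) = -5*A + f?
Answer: 5396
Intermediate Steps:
f = 1
L(z, A) = 1 - 5*A (L(z, A) = -5*A + 1 = 1 - 5*A)
L(19, -25)*35 + 986 = (1 - 5*(-25))*35 + 986 = (1 + 125)*35 + 986 = 126*35 + 986 = 4410 + 986 = 5396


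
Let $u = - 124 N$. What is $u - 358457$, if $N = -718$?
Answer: $-269425$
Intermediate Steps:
$u = 89032$ ($u = \left(-124\right) \left(-718\right) = 89032$)
$u - 358457 = 89032 - 358457 = -269425$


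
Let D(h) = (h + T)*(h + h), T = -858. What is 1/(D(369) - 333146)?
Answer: -1/694028 ≈ -1.4409e-6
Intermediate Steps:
D(h) = 2*h*(-858 + h) (D(h) = (h - 858)*(h + h) = (-858 + h)*(2*h) = 2*h*(-858 + h))
1/(D(369) - 333146) = 1/(2*369*(-858 + 369) - 333146) = 1/(2*369*(-489) - 333146) = 1/(-360882 - 333146) = 1/(-694028) = -1/694028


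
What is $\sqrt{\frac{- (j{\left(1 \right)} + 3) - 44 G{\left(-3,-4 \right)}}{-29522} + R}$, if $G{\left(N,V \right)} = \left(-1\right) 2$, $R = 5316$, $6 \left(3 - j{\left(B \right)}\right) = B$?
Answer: $\frac{\sqrt{49581859497}}{3054} \approx 72.911$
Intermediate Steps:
$j{\left(B \right)} = 3 - \frac{B}{6}$
$G{\left(N,V \right)} = -2$
$\sqrt{\frac{- (j{\left(1 \right)} + 3) - 44 G{\left(-3,-4 \right)}}{-29522} + R} = \sqrt{\frac{- (\left(3 - \frac{1}{6}\right) + 3) - -88}{-29522} + 5316} = \sqrt{\left(- (\left(3 - \frac{1}{6}\right) + 3) + 88\right) \left(- \frac{1}{29522}\right) + 5316} = \sqrt{\left(- (\frac{17}{6} + 3) + 88\right) \left(- \frac{1}{29522}\right) + 5316} = \sqrt{\left(\left(-1\right) \frac{35}{6} + 88\right) \left(- \frac{1}{29522}\right) + 5316} = \sqrt{\left(- \frac{35}{6} + 88\right) \left(- \frac{1}{29522}\right) + 5316} = \sqrt{\frac{493}{6} \left(- \frac{1}{29522}\right) + 5316} = \sqrt{- \frac{17}{6108} + 5316} = \sqrt{\frac{32470111}{6108}} = \frac{\sqrt{49581859497}}{3054}$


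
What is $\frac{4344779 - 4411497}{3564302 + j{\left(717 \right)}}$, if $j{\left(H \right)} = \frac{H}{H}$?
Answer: $- \frac{66718}{3564303} \approx -0.018718$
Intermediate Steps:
$j{\left(H \right)} = 1$
$\frac{4344779 - 4411497}{3564302 + j{\left(717 \right)}} = \frac{4344779 - 4411497}{3564302 + 1} = - \frac{66718}{3564303}$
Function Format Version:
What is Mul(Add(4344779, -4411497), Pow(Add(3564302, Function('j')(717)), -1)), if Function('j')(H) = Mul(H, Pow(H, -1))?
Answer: Rational(-66718, 3564303) ≈ -0.018718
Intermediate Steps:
Function('j')(H) = 1
Mul(Add(4344779, -4411497), Pow(Add(3564302, Function('j')(717)), -1)) = Mul(Add(4344779, -4411497), Pow(Add(3564302, 1), -1)) = Mul(-66718, Pow(3564303, -1)) = Mul(-66718, Rational(1, 3564303)) = Rational(-66718, 3564303)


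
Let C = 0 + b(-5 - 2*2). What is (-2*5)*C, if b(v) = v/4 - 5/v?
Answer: 305/18 ≈ 16.944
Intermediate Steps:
b(v) = -5/v + v/4 (b(v) = v*(¼) - 5/v = v/4 - 5/v = -5/v + v/4)
C = -61/36 (C = 0 + (-5/(-5 - 2*2) + (-5 - 2*2)/4) = 0 + (-5/(-5 - 4) + (-5 - 4)/4) = 0 + (-5/(-9) + (¼)*(-9)) = 0 + (-5*(-⅑) - 9/4) = 0 + (5/9 - 9/4) = 0 - 61/36 = -61/36 ≈ -1.6944)
(-2*5)*C = -2*5*(-61/36) = -10*(-61/36) = 305/18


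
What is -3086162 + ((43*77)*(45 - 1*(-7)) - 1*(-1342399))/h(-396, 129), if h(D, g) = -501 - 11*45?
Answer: -1025110641/332 ≈ -3.0877e+6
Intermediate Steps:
h(D, g) = -996 (h(D, g) = -501 - 495 = -996)
-3086162 + ((43*77)*(45 - 1*(-7)) - 1*(-1342399))/h(-396, 129) = -3086162 + ((43*77)*(45 - 1*(-7)) - 1*(-1342399))/(-996) = -3086162 + (3311*(45 + 7) + 1342399)*(-1/996) = -3086162 + (3311*52 + 1342399)*(-1/996) = -3086162 + (172172 + 1342399)*(-1/996) = -3086162 + 1514571*(-1/996) = -3086162 - 504857/332 = -1025110641/332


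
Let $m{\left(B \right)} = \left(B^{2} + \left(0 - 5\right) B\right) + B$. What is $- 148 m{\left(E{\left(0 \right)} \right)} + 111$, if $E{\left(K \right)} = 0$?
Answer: $111$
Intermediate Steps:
$m{\left(B \right)} = B^{2} - 4 B$ ($m{\left(B \right)} = \left(B^{2} + \left(0 - 5\right) B\right) + B = \left(B^{2} - 5 B\right) + B = B^{2} - 4 B$)
$- 148 m{\left(E{\left(0 \right)} \right)} + 111 = - 148 \cdot 0 \left(-4 + 0\right) + 111 = - 148 \cdot 0 \left(-4\right) + 111 = \left(-148\right) 0 + 111 = 0 + 111 = 111$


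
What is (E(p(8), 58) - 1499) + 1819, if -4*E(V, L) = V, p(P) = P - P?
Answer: 320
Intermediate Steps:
p(P) = 0
E(V, L) = -V/4
(E(p(8), 58) - 1499) + 1819 = (-1/4*0 - 1499) + 1819 = (0 - 1499) + 1819 = -1499 + 1819 = 320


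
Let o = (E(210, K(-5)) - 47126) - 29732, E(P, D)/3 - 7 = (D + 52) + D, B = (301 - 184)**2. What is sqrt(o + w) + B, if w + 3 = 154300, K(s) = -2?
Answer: 13689 + 2*sqrt(19401) ≈ 13968.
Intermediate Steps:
w = 154297 (w = -3 + 154300 = 154297)
B = 13689 (B = 117**2 = 13689)
E(P, D) = 177 + 6*D (E(P, D) = 21 + 3*((D + 52) + D) = 21 + 3*((52 + D) + D) = 21 + 3*(52 + 2*D) = 21 + (156 + 6*D) = 177 + 6*D)
o = -76693 (o = ((177 + 6*(-2)) - 47126) - 29732 = ((177 - 12) - 47126) - 29732 = (165 - 47126) - 29732 = -46961 - 29732 = -76693)
sqrt(o + w) + B = sqrt(-76693 + 154297) + 13689 = sqrt(77604) + 13689 = 2*sqrt(19401) + 13689 = 13689 + 2*sqrt(19401)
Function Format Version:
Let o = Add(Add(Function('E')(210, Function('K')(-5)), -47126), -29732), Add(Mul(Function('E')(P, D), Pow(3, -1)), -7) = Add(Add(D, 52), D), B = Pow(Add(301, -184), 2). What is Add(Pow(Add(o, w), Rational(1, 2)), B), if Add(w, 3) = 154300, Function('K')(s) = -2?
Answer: Add(13689, Mul(2, Pow(19401, Rational(1, 2)))) ≈ 13968.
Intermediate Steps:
w = 154297 (w = Add(-3, 154300) = 154297)
B = 13689 (B = Pow(117, 2) = 13689)
Function('E')(P, D) = Add(177, Mul(6, D)) (Function('E')(P, D) = Add(21, Mul(3, Add(Add(D, 52), D))) = Add(21, Mul(3, Add(Add(52, D), D))) = Add(21, Mul(3, Add(52, Mul(2, D)))) = Add(21, Add(156, Mul(6, D))) = Add(177, Mul(6, D)))
o = -76693 (o = Add(Add(Add(177, Mul(6, -2)), -47126), -29732) = Add(Add(Add(177, -12), -47126), -29732) = Add(Add(165, -47126), -29732) = Add(-46961, -29732) = -76693)
Add(Pow(Add(o, w), Rational(1, 2)), B) = Add(Pow(Add(-76693, 154297), Rational(1, 2)), 13689) = Add(Pow(77604, Rational(1, 2)), 13689) = Add(Mul(2, Pow(19401, Rational(1, 2))), 13689) = Add(13689, Mul(2, Pow(19401, Rational(1, 2))))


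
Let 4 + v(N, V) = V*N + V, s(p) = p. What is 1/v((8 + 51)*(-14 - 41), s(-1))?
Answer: 1/3240 ≈ 0.00030864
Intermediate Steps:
v(N, V) = -4 + V + N*V (v(N, V) = -4 + (V*N + V) = -4 + (N*V + V) = -4 + (V + N*V) = -4 + V + N*V)
1/v((8 + 51)*(-14 - 41), s(-1)) = 1/(-4 - 1 + ((8 + 51)*(-14 - 41))*(-1)) = 1/(-4 - 1 + (59*(-55))*(-1)) = 1/(-4 - 1 - 3245*(-1)) = 1/(-4 - 1 + 3245) = 1/3240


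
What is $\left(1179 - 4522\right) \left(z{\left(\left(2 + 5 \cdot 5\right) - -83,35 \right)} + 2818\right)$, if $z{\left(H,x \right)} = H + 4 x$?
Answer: $-10256324$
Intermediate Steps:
$\left(1179 - 4522\right) \left(z{\left(\left(2 + 5 \cdot 5\right) - -83,35 \right)} + 2818\right) = \left(1179 - 4522\right) \left(\left(\left(\left(2 + 5 \cdot 5\right) - -83\right) + 4 \cdot 35\right) + 2818\right) = - 3343 \left(\left(\left(\left(2 + 25\right) + 83\right) + 140\right) + 2818\right) = - 3343 \left(\left(\left(27 + 83\right) + 140\right) + 2818\right) = - 3343 \left(\left(110 + 140\right) + 2818\right) = - 3343 \left(250 + 2818\right) = \left(-3343\right) 3068 = -10256324$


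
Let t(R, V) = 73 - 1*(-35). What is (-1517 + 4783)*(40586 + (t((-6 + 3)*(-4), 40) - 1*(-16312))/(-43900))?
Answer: 290953076434/2195 ≈ 1.3255e+8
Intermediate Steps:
t(R, V) = 108 (t(R, V) = 73 + 35 = 108)
(-1517 + 4783)*(40586 + (t((-6 + 3)*(-4), 40) - 1*(-16312))/(-43900)) = (-1517 + 4783)*(40586 + (108 - 1*(-16312))/(-43900)) = 3266*(40586 + (108 + 16312)*(-1/43900)) = 3266*(40586 + 16420*(-1/43900)) = 3266*(40586 - 821/2195) = 3266*(89085449/2195) = 290953076434/2195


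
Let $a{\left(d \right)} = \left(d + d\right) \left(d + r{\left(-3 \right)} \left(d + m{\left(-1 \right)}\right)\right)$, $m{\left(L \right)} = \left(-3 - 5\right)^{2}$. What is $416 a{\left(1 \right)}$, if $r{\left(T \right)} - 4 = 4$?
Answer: $433472$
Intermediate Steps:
$m{\left(L \right)} = 64$ ($m{\left(L \right)} = \left(-8\right)^{2} = 64$)
$r{\left(T \right)} = 8$ ($r{\left(T \right)} = 4 + 4 = 8$)
$a{\left(d \right)} = 2 d \left(512 + 9 d\right)$ ($a{\left(d \right)} = \left(d + d\right) \left(d + 8 \left(d + 64\right)\right) = 2 d \left(d + 8 \left(64 + d\right)\right) = 2 d \left(d + \left(512 + 8 d\right)\right) = 2 d \left(512 + 9 d\right)$)
$416 a{\left(1 \right)} = 416 \cdot 2 \cdot 1 \left(512 + 9 \cdot 1\right) = 416 \cdot 2 \cdot 1 \left(512 + 9\right) = 416 \cdot 2 \cdot 1 \cdot 521 = 416 \cdot 1042 = 433472$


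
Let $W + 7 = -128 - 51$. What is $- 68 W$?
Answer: $12648$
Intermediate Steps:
$W = -186$ ($W = -7 - 179 = -186$)
$- 68 W = \left(-68\right) \left(-186\right) = 12648$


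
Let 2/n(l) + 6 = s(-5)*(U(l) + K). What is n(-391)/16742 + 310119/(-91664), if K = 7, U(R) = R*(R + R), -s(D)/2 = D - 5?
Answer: -7937774253671531/2346222382997328 ≈ -3.3832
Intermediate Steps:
s(D) = 10 - 2*D (s(D) = -2*(D - 5) = -2*(-5 + D) = 10 - 2*D)
U(R) = 2*R**2 (U(R) = R*(2*R) = 2*R**2)
n(l) = 2/(134 + 40*l**2) (n(l) = 2/(-6 + (10 - 2*(-5))*(2*l**2 + 7)) = 2/(-6 + (10 + 10)*(7 + 2*l**2)) = 2/(-6 + 20*(7 + 2*l**2)) = 2/(-6 + (140 + 40*l**2)) = 2/(134 + 40*l**2))
n(-391)/16742 + 310119/(-91664) = 1/((67 + 20*(-391)**2)*16742) + 310119/(-91664) = (1/16742)/(67 + 20*152881) + 310119*(-1/91664) = (1/16742)/(67 + 3057620) - 310119/91664 = (1/16742)/3057687 - 310119/91664 = (1/3057687)*(1/16742) - 310119/91664 = 1/51191795754 - 310119/91664 = -7937774253671531/2346222382997328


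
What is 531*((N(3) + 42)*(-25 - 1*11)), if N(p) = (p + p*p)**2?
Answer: -3555576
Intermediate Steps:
N(p) = (p + p**2)**2
531*((N(3) + 42)*(-25 - 1*11)) = 531*((3**2*(1 + 3)**2 + 42)*(-25 - 1*11)) = 531*((9*4**2 + 42)*(-25 - 11)) = 531*((9*16 + 42)*(-36)) = 531*((144 + 42)*(-36)) = 531*(186*(-36)) = 531*(-6696) = -3555576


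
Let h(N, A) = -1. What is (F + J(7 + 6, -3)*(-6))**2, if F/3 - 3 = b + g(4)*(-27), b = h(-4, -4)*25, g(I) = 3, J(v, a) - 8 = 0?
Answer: 127449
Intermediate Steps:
J(v, a) = 8 (J(v, a) = 8 + 0 = 8)
b = -25 (b = -1*25 = -25)
F = -309 (F = 9 + 3*(-25 + 3*(-27)) = 9 + 3*(-25 - 81) = 9 + 3*(-106) = 9 - 318 = -309)
(F + J(7 + 6, -3)*(-6))**2 = (-309 + 8*(-6))**2 = (-309 - 48)**2 = (-357)**2 = 127449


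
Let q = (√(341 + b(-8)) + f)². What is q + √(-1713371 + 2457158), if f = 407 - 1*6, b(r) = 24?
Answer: (401 + √365)² + 33*√683 ≈ 1.7735e+5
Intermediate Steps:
f = 401 (f = 407 - 6 = 401)
q = (401 + √365)² (q = (√(341 + 24) + 401)² = (√365 + 401)² = (401 + √365)² ≈ 1.7649e+5)
q + √(-1713371 + 2457158) = (401 + √365)² + √(-1713371 + 2457158) = (401 + √365)² + √743787 = (401 + √365)² + 33*√683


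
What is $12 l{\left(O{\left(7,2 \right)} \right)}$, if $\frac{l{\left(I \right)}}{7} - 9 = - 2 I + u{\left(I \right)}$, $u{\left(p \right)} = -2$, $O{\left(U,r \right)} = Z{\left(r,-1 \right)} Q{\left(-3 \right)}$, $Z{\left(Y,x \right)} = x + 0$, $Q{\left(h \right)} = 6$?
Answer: $1596$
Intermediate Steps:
$Z{\left(Y,x \right)} = x$
$O{\left(U,r \right)} = -6$ ($O{\left(U,r \right)} = \left(-1\right) 6 = -6$)
$l{\left(I \right)} = 49 - 14 I$ ($l{\left(I \right)} = 63 + 7 \left(- 2 I - 2\right) = 63 + 7 \left(-2 - 2 I\right) = 63 - \left(14 + 14 I\right) = 49 - 14 I$)
$12 l{\left(O{\left(7,2 \right)} \right)} = 12 \left(49 - -84\right) = 12 \left(49 + 84\right) = 12 \cdot 133 = 1596$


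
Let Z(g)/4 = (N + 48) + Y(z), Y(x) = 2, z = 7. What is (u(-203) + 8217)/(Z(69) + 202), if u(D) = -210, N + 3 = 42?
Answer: 2669/186 ≈ 14.349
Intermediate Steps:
N = 39 (N = -3 + 42 = 39)
Z(g) = 356 (Z(g) = 4*((39 + 48) + 2) = 4*(87 + 2) = 4*89 = 356)
(u(-203) + 8217)/(Z(69) + 202) = (-210 + 8217)/(356 + 202) = 8007/558 = 8007*(1/558) = 2669/186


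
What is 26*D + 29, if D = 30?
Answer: 809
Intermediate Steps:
26*D + 29 = 26*30 + 29 = 780 + 29 = 809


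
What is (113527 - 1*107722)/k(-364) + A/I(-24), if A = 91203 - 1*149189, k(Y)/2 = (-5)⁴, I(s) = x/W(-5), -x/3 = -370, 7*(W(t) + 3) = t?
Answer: 38592997/194250 ≈ 198.68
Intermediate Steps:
W(t) = -3 + t/7
x = 1110 (x = -3*(-370) = 1110)
I(s) = -3885/13 (I(s) = 1110/(-3 + (⅐)*(-5)) = 1110/(-3 - 5/7) = 1110/(-26/7) = 1110*(-7/26) = -3885/13)
k(Y) = 1250 (k(Y) = 2*(-5)⁴ = 2*625 = 1250)
A = -57986 (A = 91203 - 149189 = -57986)
(113527 - 1*107722)/k(-364) + A/I(-24) = (113527 - 1*107722)/1250 - 57986/(-3885/13) = (113527 - 107722)*(1/1250) - 57986*(-13/3885) = 5805*(1/1250) + 753818/3885 = 1161/250 + 753818/3885 = 38592997/194250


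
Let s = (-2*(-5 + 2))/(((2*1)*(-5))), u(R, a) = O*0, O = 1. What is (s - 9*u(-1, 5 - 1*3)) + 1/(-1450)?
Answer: -871/1450 ≈ -0.60069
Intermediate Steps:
u(R, a) = 0 (u(R, a) = 1*0 = 0)
s = -⅗ (s = (-2*(-3))/((2*(-5))) = 6/(-10) = 6*(-⅒) = -⅗ ≈ -0.60000)
(s - 9*u(-1, 5 - 1*3)) + 1/(-1450) = (-⅗ - 9*0) + 1/(-1450) = (-⅗ + 0) - 1/1450 = -⅗ - 1/1450 = -871/1450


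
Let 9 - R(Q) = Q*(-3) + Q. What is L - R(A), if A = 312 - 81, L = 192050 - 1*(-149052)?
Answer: 340631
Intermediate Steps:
L = 341102 (L = 192050 + 149052 = 341102)
A = 231
R(Q) = 9 + 2*Q (R(Q) = 9 - (Q*(-3) + Q) = 9 - (-3*Q + Q) = 9 - (-2)*Q = 9 + 2*Q)
L - R(A) = 341102 - (9 + 2*231) = 341102 - (9 + 462) = 341102 - 1*471 = 341102 - 471 = 340631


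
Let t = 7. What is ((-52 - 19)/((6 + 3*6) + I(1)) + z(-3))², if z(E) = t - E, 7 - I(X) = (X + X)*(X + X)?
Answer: 39601/729 ≈ 54.322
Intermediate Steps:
I(X) = 7 - 4*X² (I(X) = 7 - (X + X)*(X + X) = 7 - 2*X*2*X = 7 - 4*X²)
z(E) = 7 - E
((-52 - 19)/((6 + 3*6) + I(1)) + z(-3))² = ((-52 - 19)/((6 + 3*6) + (7 - 4*1²)) + (7 - 1*(-3)))² = (-71/((6 + 18) + (7 - 4*1)) + (7 + 3))² = (-71/(24 + (7 - 4)) + 10)² = (-71/(24 + 3) + 10)² = (-71/27 + 10)² = (199/27)² = 39601/729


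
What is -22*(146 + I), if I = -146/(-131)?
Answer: -423984/131 ≈ -3236.5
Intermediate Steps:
I = 146/131 (I = -146*(-1/131) = 146/131 ≈ 1.1145)
-22*(146 + I) = -22*(146 + 146/131) = -22*19272/131 = -423984/131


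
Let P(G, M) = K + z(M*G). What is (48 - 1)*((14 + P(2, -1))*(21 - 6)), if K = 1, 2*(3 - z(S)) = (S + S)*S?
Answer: 9870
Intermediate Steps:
z(S) = 3 - S² (z(S) = 3 - (S + S)*S/2 = 3 - 2*S*S/2 = 3 - S²)
P(G, M) = 4 - G²*M² (P(G, M) = 1 + (3 - (M*G)²) = 1 + (3 - (G*M)²) = 1 + (3 - G²*M²) = 4 - G²*M²)
(48 - 1)*((14 + P(2, -1))*(21 - 6)) = (48 - 1)*((14 + (4 - 1*2²*(-1)²))*(21 - 6)) = 47*((14 + (4 - 1*4*1))*15) = 47*((14 + (4 - 4))*15) = 47*((14 + 0)*15) = 47*(14*15) = 47*210 = 9870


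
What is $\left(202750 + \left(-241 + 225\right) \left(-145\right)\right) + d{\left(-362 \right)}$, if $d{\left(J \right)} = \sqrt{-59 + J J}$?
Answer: $205070 + \sqrt{130985} \approx 2.0543 \cdot 10^{5}$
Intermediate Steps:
$d{\left(J \right)} = \sqrt{-59 + J^{2}}$
$\left(202750 + \left(-241 + 225\right) \left(-145\right)\right) + d{\left(-362 \right)} = \left(202750 + \left(-241 + 225\right) \left(-145\right)\right) + \sqrt{-59 + \left(-362\right)^{2}} = \left(202750 - -2320\right) + \sqrt{-59 + 131044} = \left(202750 + 2320\right) + \sqrt{130985} = 205070 + \sqrt{130985}$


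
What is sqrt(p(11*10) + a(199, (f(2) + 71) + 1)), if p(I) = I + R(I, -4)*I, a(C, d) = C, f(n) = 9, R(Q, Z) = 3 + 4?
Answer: sqrt(1079) ≈ 32.848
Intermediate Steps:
R(Q, Z) = 7
p(I) = 8*I (p(I) = I + 7*I = 8*I)
sqrt(p(11*10) + a(199, (f(2) + 71) + 1)) = sqrt(8*(11*10) + 199) = sqrt(8*110 + 199) = sqrt(880 + 199) = sqrt(1079)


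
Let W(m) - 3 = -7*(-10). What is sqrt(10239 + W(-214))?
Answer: 2*sqrt(2578) ≈ 101.55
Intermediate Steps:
W(m) = 73 (W(m) = 3 - 7*(-10) = 3 + 70 = 73)
sqrt(10239 + W(-214)) = sqrt(10239 + 73) = sqrt(10312) = 2*sqrt(2578)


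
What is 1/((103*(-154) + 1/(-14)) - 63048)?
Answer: -14/1104741 ≈ -1.2673e-5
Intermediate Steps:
1/((103*(-154) + 1/(-14)) - 63048) = 1/((-15862 - 1/14) - 63048) = 1/(-222069/14 - 63048) = 1/(-1104741/14) = -14/1104741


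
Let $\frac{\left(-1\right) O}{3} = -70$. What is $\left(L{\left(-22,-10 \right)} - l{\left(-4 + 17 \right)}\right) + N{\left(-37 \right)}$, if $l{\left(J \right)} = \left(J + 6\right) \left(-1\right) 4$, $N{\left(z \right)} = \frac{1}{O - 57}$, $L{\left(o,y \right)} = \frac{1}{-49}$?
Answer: $\frac{569668}{7497} \approx 75.986$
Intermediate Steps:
$O = 210$ ($O = \left(-3\right) \left(-70\right) = 210$)
$L{\left(o,y \right)} = - \frac{1}{49}$
$N{\left(z \right)} = \frac{1}{153}$ ($N{\left(z \right)} = \frac{1}{210 - 57} = \frac{1}{153}$)
$l{\left(J \right)} = -24 - 4 J$ ($l{\left(J \right)} = \left(6 + J\right) \left(-1\right) 4 = \left(-6 - J\right) 4 = -24 - 4 J$)
$\left(L{\left(-22,-10 \right)} - l{\left(-4 + 17 \right)}\right) + N{\left(-37 \right)} = \left(- \frac{1}{49} - \left(-24 - 4 \left(-4 + 17\right)\right)\right) + \frac{1}{153} = \left(- \frac{1}{49} - \left(-24 - 52\right)\right) + \frac{1}{153} = \left(- \frac{1}{49} - -76\right) + \frac{1}{153} = \left(- \frac{1}{49} + 76\right) + \frac{1}{153} = \frac{3723}{49} + \frac{1}{153} = \frac{569668}{7497}$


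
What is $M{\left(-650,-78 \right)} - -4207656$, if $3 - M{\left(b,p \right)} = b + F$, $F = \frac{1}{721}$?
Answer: $\frac{3034190788}{721} \approx 4.2083 \cdot 10^{6}$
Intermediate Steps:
$F = \frac{1}{721} \approx 0.001387$
$M{\left(b,p \right)} = \frac{2162}{721} - b$ ($M{\left(b,p \right)} = 3 - \left(b + \frac{1}{721}\right) = 3 - \left(\frac{1}{721} + b\right) = \frac{2162}{721} - b$)
$M{\left(-650,-78 \right)} - -4207656 = \left(\frac{2162}{721} - -650\right) - -4207656 = \left(\frac{2162}{721} + 650\right) + 4207656 = \frac{470812}{721} + 4207656 = \frac{3034190788}{721}$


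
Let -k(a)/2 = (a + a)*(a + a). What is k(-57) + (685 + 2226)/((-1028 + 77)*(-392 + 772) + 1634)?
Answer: -9350520943/359746 ≈ -25992.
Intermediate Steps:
k(a) = -8*a**2 (k(a) = -2*(a + a)*(a + a) = -2*2*a*2*a = -8*a**2)
k(-57) + (685 + 2226)/((-1028 + 77)*(-392 + 772) + 1634) = -8*(-57)**2 + (685 + 2226)/((-1028 + 77)*(-392 + 772) + 1634) = -8*3249 + 2911/(-951*380 + 1634) = -25992 + 2911/(-361380 + 1634) = -25992 + 2911/(-359746) = -25992 + 2911*(-1/359746) = -25992 - 2911/359746 = -9350520943/359746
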